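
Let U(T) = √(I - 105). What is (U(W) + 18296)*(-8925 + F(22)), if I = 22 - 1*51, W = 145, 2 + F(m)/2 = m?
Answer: -162559960 - 8885*I*√134 ≈ -1.6256e+8 - 1.0285e+5*I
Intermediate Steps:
F(m) = -4 + 2*m
I = -29 (I = 22 - 51 = -29)
U(T) = I*√134 (U(T) = √(-29 - 105) = √(-134) = I*√134)
(U(W) + 18296)*(-8925 + F(22)) = (I*√134 + 18296)*(-8925 + (-4 + 2*22)) = (18296 + I*√134)*(-8925 + (-4 + 44)) = (18296 + I*√134)*(-8925 + 40) = (18296 + I*√134)*(-8885) = -162559960 - 8885*I*√134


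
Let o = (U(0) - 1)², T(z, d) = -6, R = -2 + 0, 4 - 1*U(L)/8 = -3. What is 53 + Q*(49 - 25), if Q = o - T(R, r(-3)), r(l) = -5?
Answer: 72797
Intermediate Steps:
U(L) = 56 (U(L) = 32 - 8*(-3) = 32 + 24 = 56)
R = -2
o = 3025 (o = (56 - 1)² = 55² = 3025)
Q = 3031 (Q = 3025 - 1*(-6) = 3025 + 6 = 3031)
53 + Q*(49 - 25) = 53 + 3031*(49 - 25) = 53 + 3031*24 = 53 + 72744 = 72797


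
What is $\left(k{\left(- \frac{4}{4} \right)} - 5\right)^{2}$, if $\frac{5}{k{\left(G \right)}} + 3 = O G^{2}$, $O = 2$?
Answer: $100$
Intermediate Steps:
$k{\left(G \right)} = \frac{5}{-3 + 2 G^{2}}$
$\left(k{\left(- \frac{4}{4} \right)} - 5\right)^{2} = \left(\frac{5}{-3 + 2 \left(- \frac{4}{4}\right)^{2}} - 5\right)^{2} = \left(\frac{5}{-3 + 2 \left(\left(-4\right) \frac{1}{4}\right)^{2}} - 5\right)^{2} = \left(\frac{5}{-3 + 2 \left(-1\right)^{2}} - 5\right)^{2} = \left(\frac{5}{-3 + 2 \cdot 1} - 5\right)^{2} = \left(\frac{5}{-3 + 2} - 5\right)^{2} = \left(\frac{5}{-1} - 5\right)^{2} = \left(5 \left(-1\right) - 5\right)^{2} = \left(-5 - 5\right)^{2} = \left(-10\right)^{2} = 100$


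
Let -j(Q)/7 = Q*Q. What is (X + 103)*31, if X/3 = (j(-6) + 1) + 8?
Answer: -19406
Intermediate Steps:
j(Q) = -7*Q² (j(Q) = -7*Q*Q = -7*Q²)
X = -729 (X = 3*((-7*(-6)² + 1) + 8) = 3*((-7*36 + 1) + 8) = 3*((-252 + 1) + 8) = 3*(-251 + 8) = 3*(-243) = -729)
(X + 103)*31 = (-729 + 103)*31 = -626*31 = -19406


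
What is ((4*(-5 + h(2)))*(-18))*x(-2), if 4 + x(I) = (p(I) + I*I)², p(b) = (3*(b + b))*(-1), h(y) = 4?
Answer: 18144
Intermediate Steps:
p(b) = -6*b (p(b) = (3*(2*b))*(-1) = (6*b)*(-1) = -6*b)
x(I) = -4 + (I² - 6*I)² (x(I) = -4 + (-6*I + I*I)² = -4 + (-6*I + I²)² = -4 + (I² - 6*I)²)
((4*(-5 + h(2)))*(-18))*x(-2) = ((4*(-5 + 4))*(-18))*(-4 + (-2)²*(-6 - 2)²) = ((4*(-1))*(-18))*(-4 + 4*(-8)²) = (-4*(-18))*(-4 + 4*64) = 72*(-4 + 256) = 72*252 = 18144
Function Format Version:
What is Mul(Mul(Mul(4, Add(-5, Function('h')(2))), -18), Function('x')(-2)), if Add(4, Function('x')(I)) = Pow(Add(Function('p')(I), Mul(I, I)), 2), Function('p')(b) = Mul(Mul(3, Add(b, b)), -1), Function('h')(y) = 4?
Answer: 18144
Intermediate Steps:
Function('p')(b) = Mul(-6, b) (Function('p')(b) = Mul(Mul(3, Mul(2, b)), -1) = Mul(Mul(6, b), -1) = Mul(-6, b))
Function('x')(I) = Add(-4, Pow(Add(Pow(I, 2), Mul(-6, I)), 2)) (Function('x')(I) = Add(-4, Pow(Add(Mul(-6, I), Mul(I, I)), 2)) = Add(-4, Pow(Add(Mul(-6, I), Pow(I, 2)), 2)) = Add(-4, Pow(Add(Pow(I, 2), Mul(-6, I)), 2)))
Mul(Mul(Mul(4, Add(-5, Function('h')(2))), -18), Function('x')(-2)) = Mul(Mul(Mul(4, Add(-5, 4)), -18), Add(-4, Mul(Pow(-2, 2), Pow(Add(-6, -2), 2)))) = Mul(Mul(Mul(4, -1), -18), Add(-4, Mul(4, Pow(-8, 2)))) = Mul(Mul(-4, -18), Add(-4, Mul(4, 64))) = Mul(72, Add(-4, 256)) = Mul(72, 252) = 18144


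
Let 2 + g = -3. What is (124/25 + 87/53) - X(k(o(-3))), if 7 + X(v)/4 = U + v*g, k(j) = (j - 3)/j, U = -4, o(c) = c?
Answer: 120047/1325 ≈ 90.602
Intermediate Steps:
g = -5 (g = -2 - 3 = -5)
k(j) = (-3 + j)/j
X(v) = -44 - 20*v (X(v) = -28 + 4*(-4 + v*(-5)) = -28 + 4*(-4 - 5*v) = -28 + (-16 - 20*v) = -44 - 20*v)
(124/25 + 87/53) - X(k(o(-3))) = (124/25 + 87/53) - (-44 - 20*(-3 - 3)/(-3)) = (124*(1/25) + 87*(1/53)) - (-44 - (-20)*(-6)/3) = (124/25 + 87/53) - (-44 - 20*2) = 8747/1325 - (-44 - 40) = 8747/1325 - 1*(-84) = 8747/1325 + 84 = 120047/1325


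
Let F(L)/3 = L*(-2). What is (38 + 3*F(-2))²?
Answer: 5476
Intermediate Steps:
F(L) = -6*L (F(L) = 3*(L*(-2)) = 3*(-2*L) = -6*L)
(38 + 3*F(-2))² = (38 + 3*(-6*(-2)))² = (38 + 3*12)² = (38 + 36)² = 74² = 5476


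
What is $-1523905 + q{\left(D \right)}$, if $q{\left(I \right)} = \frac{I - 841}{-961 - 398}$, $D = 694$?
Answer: $- \frac{690328916}{453} \approx -1.5239 \cdot 10^{6}$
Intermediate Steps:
$q{\left(I \right)} = \frac{841}{1359} - \frac{I}{1359}$ ($q{\left(I \right)} = \frac{-841 + I}{-1359} = \left(-841 + I\right) \left(- \frac{1}{1359}\right) = \frac{841}{1359} - \frac{I}{1359}$)
$-1523905 + q{\left(D \right)} = -1523905 + \left(\frac{841}{1359} - \frac{694}{1359}\right) = -1523905 + \frac{49}{453} = - \frac{690328916}{453}$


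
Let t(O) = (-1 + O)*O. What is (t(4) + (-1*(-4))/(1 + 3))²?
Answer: 169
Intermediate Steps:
t(O) = O*(-1 + O)
(t(4) + (-1*(-4))/(1 + 3))² = (4*(-1 + 4) + (-1*(-4))/(1 + 3))² = (4*3 + 4/4)² = (12 + 4*(¼))² = (12 + 1)² = 13² = 169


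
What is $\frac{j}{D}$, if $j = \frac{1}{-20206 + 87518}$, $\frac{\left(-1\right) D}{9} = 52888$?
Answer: $- \frac{1}{32039973504} \approx -3.1211 \cdot 10^{-11}$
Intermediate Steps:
$D = -475992$ ($D = \left(-9\right) 52888 = -475992$)
$j = \frac{1}{67312} \approx 1.4856 \cdot 10^{-5}$
$\frac{j}{D} = \frac{1}{67312 \left(-475992\right)} = \frac{1}{67312} \left(- \frac{1}{475992}\right) = - \frac{1}{32039973504}$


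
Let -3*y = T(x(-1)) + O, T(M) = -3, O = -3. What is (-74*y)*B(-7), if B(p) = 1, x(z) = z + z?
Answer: -148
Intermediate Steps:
x(z) = 2*z
y = 2 (y = -(-3 - 3)/3 = -⅓*(-6) = 2)
(-74*y)*B(-7) = -74*2*1 = -148*1 = -148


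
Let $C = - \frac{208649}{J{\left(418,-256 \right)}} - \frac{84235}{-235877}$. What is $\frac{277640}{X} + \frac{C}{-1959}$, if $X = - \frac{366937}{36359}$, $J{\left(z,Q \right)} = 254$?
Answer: $- \frac{1184789228812222406149}{43067062849519914} \approx -27510.0$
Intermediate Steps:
$X = - \frac{366937}{36359}$ ($X = \left(-366937\right) \frac{1}{36359} = - \frac{366937}{36359} \approx -10.092$)
$C = - \frac{49194104483}{59912758}$ ($C = - \frac{208649}{254} - \frac{84235}{-235877} = \left(-208649\right) \frac{1}{254} - - \frac{84235}{235877} = - \frac{208649}{254} + \frac{84235}{235877} = - \frac{49194104483}{59912758} \approx -821.1$)
$\frac{277640}{X} + \frac{C}{-1959} = \frac{277640}{- \frac{366937}{36359}} - \frac{49194104483}{59912758 \left(-1959\right)} = 277640 \left(- \frac{36359}{366937}\right) - - \frac{49194104483}{117369092922} = - \frac{10094712760}{366937} + \frac{49194104483}{117369092922} = - \frac{1184789228812222406149}{43067062849519914}$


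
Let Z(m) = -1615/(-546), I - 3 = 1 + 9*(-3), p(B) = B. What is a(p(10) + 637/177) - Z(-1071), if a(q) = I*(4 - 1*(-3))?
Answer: -89521/546 ≈ -163.96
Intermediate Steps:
I = -23 (I = 3 + (1 + 9*(-3)) = 3 + (1 - 27) = 3 - 26 = -23)
a(q) = -161 (a(q) = -23*(4 - 1*(-3)) = -23*(4 + 3) = -23*7 = -161)
Z(m) = 1615/546 (Z(m) = -1615*(-1/546) = 1615/546)
a(p(10) + 637/177) - Z(-1071) = -161 - 1*1615/546 = -161 - 1615/546 = -89521/546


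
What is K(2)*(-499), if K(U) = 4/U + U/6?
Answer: -3493/3 ≈ -1164.3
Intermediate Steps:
K(U) = 4/U + U/6 (K(U) = 4/U + U*(⅙) = 4/U + U/6)
K(2)*(-499) = (4/2 + (⅙)*2)*(-499) = (4*(½) + ⅓)*(-499) = (2 + ⅓)*(-499) = (7/3)*(-499) = -3493/3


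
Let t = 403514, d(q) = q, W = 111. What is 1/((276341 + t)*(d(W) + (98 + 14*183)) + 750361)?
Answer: 1/1884628566 ≈ 5.3061e-10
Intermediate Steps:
1/((276341 + t)*(d(W) + (98 + 14*183)) + 750361) = 1/((276341 + 403514)*(111 + (98 + 14*183)) + 750361) = 1/(679855*(111 + (98 + 2562)) + 750361) = 1/(679855*(111 + 2660) + 750361) = 1/(679855*2771 + 750361) = 1/(1883878205 + 750361) = 1/1884628566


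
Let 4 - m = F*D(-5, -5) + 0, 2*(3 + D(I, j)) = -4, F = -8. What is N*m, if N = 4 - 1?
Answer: -108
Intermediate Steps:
D(I, j) = -5 (D(I, j) = -3 + (1/2)*(-4) = -3 - 2 = -5)
N = 3
m = -36 (m = 4 - (-8*(-5) + 0) = 4 - (40 + 0) = 4 - 1*40 = 4 - 40 = -36)
N*m = 3*(-36) = -108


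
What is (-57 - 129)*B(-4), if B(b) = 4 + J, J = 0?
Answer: -744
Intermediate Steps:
B(b) = 4 (B(b) = 4 + 0 = 4)
(-57 - 129)*B(-4) = (-57 - 129)*4 = -186*4 = -744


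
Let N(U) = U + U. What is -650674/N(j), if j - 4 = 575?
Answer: -325337/579 ≈ -561.89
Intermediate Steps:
j = 579 (j = 4 + 575 = 579)
N(U) = 2*U
-650674/N(j) = -650674/(2*579) = -650674/1158 = -650674*1/1158 = -325337/579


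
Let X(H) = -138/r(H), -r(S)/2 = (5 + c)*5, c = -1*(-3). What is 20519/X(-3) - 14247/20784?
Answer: 5685897599/478032 ≈ 11894.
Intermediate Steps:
c = 3
r(S) = -80 (r(S) = -2*(5 + 3)*5 = -16*5 = -2*40 = -80)
X(H) = 69/40 (X(H) = -138/(-80) = -138*(-1/80) = 69/40)
20519/X(-3) - 14247/20784 = 20519/(69/40) - 14247/20784 = 20519*(40/69) - 14247*1/20784 = 820760/69 - 4749/6928 = 5685897599/478032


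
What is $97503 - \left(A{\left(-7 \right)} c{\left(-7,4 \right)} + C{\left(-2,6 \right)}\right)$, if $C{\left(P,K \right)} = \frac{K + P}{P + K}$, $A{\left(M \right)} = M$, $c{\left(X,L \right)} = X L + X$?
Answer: $97257$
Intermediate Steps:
$c{\left(X,L \right)} = X + L X$ ($c{\left(X,L \right)} = L X + X = X + L X$)
$C{\left(P,K \right)} = 1$ ($C{\left(P,K \right)} = \frac{K + P}{K + P} = 1$)
$97503 - \left(A{\left(-7 \right)} c{\left(-7,4 \right)} + C{\left(-2,6 \right)}\right) = 97503 - \left(- 7 \left(- 7 \left(1 + 4\right)\right) + 1\right) = 97503 - \left(- 7 \left(\left(-7\right) 5\right) + 1\right) = 97503 - \left(\left(-7\right) \left(-35\right) + 1\right) = 97503 - \left(245 + 1\right) = 97503 - 246 = 97257$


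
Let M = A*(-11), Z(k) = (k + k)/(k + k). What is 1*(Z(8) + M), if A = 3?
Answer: -32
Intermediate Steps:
Z(k) = 1 (Z(k) = (2*k)/((2*k)) = (2*k)*(1/(2*k)) = 1)
M = -33 (M = 3*(-11) = -33)
1*(Z(8) + M) = 1*(1 - 33) = 1*(-32) = -32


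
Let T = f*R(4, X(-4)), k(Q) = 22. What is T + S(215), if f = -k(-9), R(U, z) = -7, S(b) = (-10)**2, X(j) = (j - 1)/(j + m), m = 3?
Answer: 254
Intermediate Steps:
X(j) = (-1 + j)/(3 + j) (X(j) = (j - 1)/(j + 3) = (-1 + j)/(3 + j))
S(b) = 100
f = -22 (f = -1*22 = -22)
T = 154 (T = -22*(-7) = 154)
T + S(215) = 154 + 100 = 254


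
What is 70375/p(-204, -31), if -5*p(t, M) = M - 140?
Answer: 351875/171 ≈ 2057.8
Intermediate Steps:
p(t, M) = 28 - M/5 (p(t, M) = -(M - 140)/5 = -(-140 + M)/5 = 28 - M/5)
70375/p(-204, -31) = 70375/(28 - ⅕*(-31)) = 70375/(28 + 31/5) = 70375/(171/5) = 70375*(5/171) = 351875/171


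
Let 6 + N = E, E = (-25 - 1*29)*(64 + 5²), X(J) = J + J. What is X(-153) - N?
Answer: 4506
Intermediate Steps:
X(J) = 2*J
E = -4806 (E = (-25 - 29)*(64 + 25) = -54*89 = -4806)
N = -4812 (N = -6 - 4806 = -4812)
X(-153) - N = 2*(-153) - 1*(-4812) = -306 + 4812 = 4506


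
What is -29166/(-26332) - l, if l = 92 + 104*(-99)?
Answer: 134360447/13166 ≈ 10205.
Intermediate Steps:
l = -10204 (l = 92 - 10296 = -10204)
-29166/(-26332) - l = -29166/(-26332) - 1*(-10204) = -29166*(-1/26332) + 10204 = 14583/13166 + 10204 = 134360447/13166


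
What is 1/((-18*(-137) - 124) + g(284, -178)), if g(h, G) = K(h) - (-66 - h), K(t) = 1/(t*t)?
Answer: 80656/217125953 ≈ 0.00037147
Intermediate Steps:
K(t) = t⁻² (K(t) = 1/(t²) = t⁻²)
g(h, G) = 66 + h + h⁻² (g(h, G) = h⁻² - (-66 - h) = h⁻² + (66 + h) = 66 + h + h⁻²)
1/((-18*(-137) - 124) + g(284, -178)) = 1/((-18*(-137) - 124) + (66 + 284 + 284⁻²)) = 1/((2466 - 124) + (66 + 284 + 1/80656)) = 1/(2342 + 28229601/80656) = 1/(217125953/80656) = 80656/217125953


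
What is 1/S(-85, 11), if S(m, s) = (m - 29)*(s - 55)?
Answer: 1/5016 ≈ 0.00019936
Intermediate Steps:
S(m, s) = (-55 + s)*(-29 + m) (S(m, s) = (-29 + m)*(-55 + s) = (-55 + s)*(-29 + m))
1/S(-85, 11) = 1/(1595 - 55*(-85) - 29*11 - 85*11) = 1/(1595 + 4675 - 319 - 935) = 1/5016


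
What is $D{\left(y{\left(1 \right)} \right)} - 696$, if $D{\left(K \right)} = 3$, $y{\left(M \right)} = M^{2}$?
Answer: $-693$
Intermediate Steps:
$D{\left(y{\left(1 \right)} \right)} - 696 = 3 - 696 = -693$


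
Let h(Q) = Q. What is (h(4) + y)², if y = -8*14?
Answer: 11664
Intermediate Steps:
y = -112
(h(4) + y)² = (4 - 112)² = (-108)² = 11664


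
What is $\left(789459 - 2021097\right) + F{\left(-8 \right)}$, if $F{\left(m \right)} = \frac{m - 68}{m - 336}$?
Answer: $- \frac{105920849}{86} \approx -1.2316 \cdot 10^{6}$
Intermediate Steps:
$F{\left(m \right)} = \frac{-68 + m}{-336 + m}$
$\left(789459 - 2021097\right) + F{\left(-8 \right)} = \left(789459 - 2021097\right) + \frac{-68 - 8}{-336 - 8} = \left(789459 - 2021097\right) + \frac{1}{-344} \left(-76\right) = -1231638 - - \frac{19}{86} = -1231638 + \frac{19}{86} = - \frac{105920849}{86}$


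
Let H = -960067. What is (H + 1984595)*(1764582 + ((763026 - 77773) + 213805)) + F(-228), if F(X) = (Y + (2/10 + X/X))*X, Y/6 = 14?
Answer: 13644868712472/5 ≈ 2.7290e+12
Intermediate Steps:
Y = 84 (Y = 6*14 = 84)
F(X) = 426*X/5 (F(X) = (84 + (2/10 + X/X))*X = (84 + (2*(1/10) + 1))*X = (84 + (1/5 + 1))*X = (84 + 6/5)*X = 426*X/5)
(H + 1984595)*(1764582 + ((763026 - 77773) + 213805)) + F(-228) = (-960067 + 1984595)*(1764582 + ((763026 - 77773) + 213805)) + (426/5)*(-228) = 1024528*(1764582 + (685253 + 213805)) - 97128/5 = 1024528*(1764582 + 899058) - 97128/5 = 1024528*2663640 - 97128/5 = 2728973761920 - 97128/5 = 13644868712472/5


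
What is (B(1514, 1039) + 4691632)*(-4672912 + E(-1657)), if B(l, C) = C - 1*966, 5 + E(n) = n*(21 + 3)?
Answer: -22110527777925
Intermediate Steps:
E(n) = -5 + 24*n (E(n) = -5 + n*(21 + 3) = -5 + n*24 = -5 + 24*n)
B(l, C) = -966 + C (B(l, C) = C - 966 = -966 + C)
(B(1514, 1039) + 4691632)*(-4672912 + E(-1657)) = ((-966 + 1039) + 4691632)*(-4672912 + (-5 + 24*(-1657))) = (73 + 4691632)*(-4672912 + (-5 - 39768)) = 4691705*(-4672912 - 39773) = 4691705*(-4712685) = -22110527777925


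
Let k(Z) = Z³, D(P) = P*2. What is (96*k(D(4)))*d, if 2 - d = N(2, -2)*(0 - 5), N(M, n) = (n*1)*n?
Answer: 1081344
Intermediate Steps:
D(P) = 2*P
N(M, n) = n² (N(M, n) = n*n = n²)
d = 22 (d = 2 - (-2)²*(0 - 5) = 2 - 4*(-5) = 2 - 1*(-20) = 2 + 20 = 22)
(96*k(D(4)))*d = (96*(2*4)³)*22 = (96*8³)*22 = (96*512)*22 = 49152*22 = 1081344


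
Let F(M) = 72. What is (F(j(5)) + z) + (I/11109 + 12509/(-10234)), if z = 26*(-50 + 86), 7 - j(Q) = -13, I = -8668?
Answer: 16338764465/16241358 ≈ 1006.0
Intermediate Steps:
j(Q) = 20 (j(Q) = 7 - 1*(-13) = 7 + 13 = 20)
z = 936 (z = 26*36 = 936)
(F(j(5)) + z) + (I/11109 + 12509/(-10234)) = (72 + 936) + (-8668/11109 + 12509/(-10234)) = 1008 + (-8668*1/11109 + 12509*(-1/10234)) = 1008 + (-8668/11109 - 1787/1462) = 1008 - 32524399/16241358 = 16338764465/16241358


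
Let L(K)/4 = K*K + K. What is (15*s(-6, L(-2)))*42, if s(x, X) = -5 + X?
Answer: 1890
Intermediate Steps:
L(K) = 4*K + 4*K**2 (L(K) = 4*(K*K + K) = 4*(K**2 + K) = 4*(K + K**2) = 4*K + 4*K**2)
(15*s(-6, L(-2)))*42 = (15*(-5 + 4*(-2)*(1 - 2)))*42 = (15*(-5 + 4*(-2)*(-1)))*42 = (15*(-5 + 8))*42 = (15*3)*42 = 45*42 = 1890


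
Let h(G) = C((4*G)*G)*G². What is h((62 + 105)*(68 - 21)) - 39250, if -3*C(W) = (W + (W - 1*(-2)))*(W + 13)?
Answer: -7482314823665690837990720/3 ≈ -2.4941e+24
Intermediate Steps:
C(W) = -(2 + 2*W)*(13 + W)/3 (C(W) = -(W + (W - 1*(-2)))*(W + 13)/3 = -(W + (W + 2))*(13 + W)/3 = -(W + (2 + W))*(13 + W)/3 = -(2 + 2*W)*(13 + W)/3)
h(G) = G²*(-26/3 - 112*G²/3 - 32*G⁴/3) (h(G) = (-26/3 - 28*4*G*G/3 - 2*16*G⁴/3)*G² = (-26/3 - 112*G²/3 - 2*16*G⁴/3)*G² = (-26/3 - 112*G²/3 - 32*G⁴/3)*G² = G²*(-26/3 - 112*G²/3 - 32*G⁴/3))
h((62 + 105)*(68 - 21)) - 39250 = 2*((62 + 105)*(68 - 21))²*(-13 - 56*(62 + 105)²*(68 - 21)² - 16*(62 + 105)⁴*(68 - 21)⁴)/3 - 39250 = 2*(167*47)²*(-13 - 56*(167*47)² - 16*(167*47)⁴)/3 - 39250 = (⅔)*7849²*(-13 - 56*7849² - 16*7849⁴) - 39250 = (⅔)*61606801*(-13 - 56*61606801 - 16*3795397929453601) - 39250 = (⅔)*61606801*(-13 - 3449980856 - 60726366871257616) - 39250 = (⅔)*61606801*(-60726370321238485) - 39250 = -7482314823665690837872970/3 - 39250 = -7482314823665690837990720/3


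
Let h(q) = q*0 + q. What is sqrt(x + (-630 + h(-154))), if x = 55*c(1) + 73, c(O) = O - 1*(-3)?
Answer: I*sqrt(491) ≈ 22.159*I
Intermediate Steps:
h(q) = q (h(q) = 0 + q = q)
c(O) = 3 + O (c(O) = O + 3 = 3 + O)
x = 293 (x = 55*(3 + 1) + 73 = 55*4 + 73 = 220 + 73 = 293)
sqrt(x + (-630 + h(-154))) = sqrt(293 + (-630 - 154)) = sqrt(293 - 784) = sqrt(-491) = I*sqrt(491)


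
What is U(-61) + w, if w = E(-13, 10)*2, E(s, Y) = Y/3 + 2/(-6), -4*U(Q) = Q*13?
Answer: 817/4 ≈ 204.25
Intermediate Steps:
U(Q) = -13*Q/4 (U(Q) = -Q*13/4 = -13*Q/4)
E(s, Y) = -1/3 + Y/3 (E(s, Y) = Y*(1/3) + 2*(-1/6) = Y/3 - 1/3 = -1/3 + Y/3)
w = 6 (w = (-1/3 + (1/3)*10)*2 = (-1/3 + 10/3)*2 = 3*2 = 6)
U(-61) + w = -13/4*(-61) + 6 = 793/4 + 6 = 817/4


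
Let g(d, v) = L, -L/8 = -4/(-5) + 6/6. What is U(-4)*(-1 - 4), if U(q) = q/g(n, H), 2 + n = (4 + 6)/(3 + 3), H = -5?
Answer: -25/18 ≈ -1.3889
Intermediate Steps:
L = -72/5 (L = -8*(-4/(-5) + 6/6) = -8*(-4*(-1/5) + 6*(1/6)) = -8*(4/5 + 1) = -8*9/5 = -72/5 ≈ -14.400)
n = -1/3 (n = -2 + (4 + 6)/(3 + 3) = -2 + 10/6 = -2 + 10*(1/6) = -2 + 5/3 = -1/3 ≈ -0.33333)
g(d, v) = -72/5
U(q) = -5*q/72 (U(q) = q/(-72/5) = q*(-5/72) = -5*q/72)
U(-4)*(-1 - 4) = (-5/72*(-4))*(-1 - 4) = (5/18)*(-5) = -25/18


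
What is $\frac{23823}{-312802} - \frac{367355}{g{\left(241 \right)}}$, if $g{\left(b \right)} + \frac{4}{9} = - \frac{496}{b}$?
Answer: $\frac{124619156555373}{848944628} \approx 1.4679 \cdot 10^{5}$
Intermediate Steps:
$g{\left(b \right)} = - \frac{4}{9} - \frac{496}{b}$
$\frac{23823}{-312802} - \frac{367355}{g{\left(241 \right)}} = \frac{23823}{-312802} - \frac{367355}{- \frac{4}{9} - \frac{496}{241}} = 23823 \left(- \frac{1}{312802}\right) - \frac{367355}{- \frac{4}{9} - \frac{496}{241}} = - \frac{23823}{312802} - \frac{367355}{- \frac{4}{9} - \frac{496}{241}} = - \frac{23823}{312802} - \frac{367355}{- \frac{5428}{2169}} = - \frac{23823}{312802} - - \frac{796792995}{5428} = - \frac{23823}{312802} + \frac{796792995}{5428} = \frac{124619156555373}{848944628}$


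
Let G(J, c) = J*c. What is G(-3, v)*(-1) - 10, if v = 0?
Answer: -10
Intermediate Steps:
G(-3, v)*(-1) - 10 = -3*0*(-1) - 10 = 0*(-1) - 10 = 0 - 10 = -10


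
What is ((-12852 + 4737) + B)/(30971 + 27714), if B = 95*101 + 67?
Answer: 1547/58685 ≈ 0.026361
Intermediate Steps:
B = 9662 (B = 9595 + 67 = 9662)
((-12852 + 4737) + B)/(30971 + 27714) = ((-12852 + 4737) + 9662)/(30971 + 27714) = (-8115 + 9662)/58685 = 1547*(1/58685) = 1547/58685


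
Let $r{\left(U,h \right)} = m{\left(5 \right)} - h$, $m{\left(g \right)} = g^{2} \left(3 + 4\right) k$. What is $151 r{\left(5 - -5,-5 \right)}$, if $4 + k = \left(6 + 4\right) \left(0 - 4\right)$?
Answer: $-1161945$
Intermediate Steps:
$k = -44$ ($k = -4 + \left(6 + 4\right) \left(0 - 4\right) = -4 + 10 \left(-4\right) = -4 - 40 = -44$)
$m{\left(g \right)} = - 308 g^{2}$ ($m{\left(g \right)} = g^{2} \left(3 + 4\right) \left(-44\right) = g^{2} \cdot 7 \left(-44\right) = 7 g^{2} \left(-44\right) = - 308 g^{2}$)
$r{\left(U,h \right)} = -7700 - h$ ($r{\left(U,h \right)} = - 308 \cdot 5^{2} - h = \left(-308\right) 25 - h = -7700 - h$)
$151 r{\left(5 - -5,-5 \right)} = 151 \left(-7700 - -5\right) = 151 \left(-7700 + 5\right) = 151 \left(-7695\right) = -1161945$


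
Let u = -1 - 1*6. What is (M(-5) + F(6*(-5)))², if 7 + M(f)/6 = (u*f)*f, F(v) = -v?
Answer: 1127844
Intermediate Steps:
u = -7 (u = -1 - 6 = -7)
M(f) = -42 - 42*f² (M(f) = -42 + 6*((-7*f)*f) = -42 + 6*(-7*f²) = -42 - 42*f²)
(M(-5) + F(6*(-5)))² = ((-42 - 42*(-5)²) - 6*(-5))² = ((-42 - 42*25) - 1*(-30))² = ((-42 - 1050) + 30)² = (-1092 + 30)² = (-1062)² = 1127844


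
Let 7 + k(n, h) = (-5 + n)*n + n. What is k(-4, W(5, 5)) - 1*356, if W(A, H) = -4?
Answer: -331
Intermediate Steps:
k(n, h) = -7 + n + n*(-5 + n) (k(n, h) = -7 + ((-5 + n)*n + n) = -7 + (n*(-5 + n) + n) = -7 + (n + n*(-5 + n)) = -7 + n + n*(-5 + n))
k(-4, W(5, 5)) - 1*356 = (-7 + (-4)² - 4*(-4)) - 1*356 = (-7 + 16 + 16) - 356 = 25 - 356 = -331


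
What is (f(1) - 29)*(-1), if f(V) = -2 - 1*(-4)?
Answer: 27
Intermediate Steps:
f(V) = 2 (f(V) = -2 + 4 = 2)
(f(1) - 29)*(-1) = (2 - 29)*(-1) = -27*(-1) = 27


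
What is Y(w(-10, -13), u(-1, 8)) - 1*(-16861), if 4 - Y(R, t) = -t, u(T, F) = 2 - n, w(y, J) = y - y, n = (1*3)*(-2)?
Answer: 16873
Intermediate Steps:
n = -6 (n = 3*(-2) = -6)
w(y, J) = 0
u(T, F) = 8 (u(T, F) = 2 - 1*(-6) = 2 + 6 = 8)
Y(R, t) = 4 + t (Y(R, t) = 4 - (-1)*t = 4 + t)
Y(w(-10, -13), u(-1, 8)) - 1*(-16861) = (4 + 8) - 1*(-16861) = 12 + 16861 = 16873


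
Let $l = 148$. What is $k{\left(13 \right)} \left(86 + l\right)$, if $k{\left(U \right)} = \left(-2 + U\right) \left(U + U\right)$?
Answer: $66924$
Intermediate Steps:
$k{\left(U \right)} = 2 U \left(-2 + U\right)$ ($k{\left(U \right)} = \left(-2 + U\right) 2 U = 2 U \left(-2 + U\right)$)
$k{\left(13 \right)} \left(86 + l\right) = 2 \cdot 13 \left(-2 + 13\right) \left(86 + 148\right) = 2 \cdot 13 \cdot 11 \cdot 234 = 286 \cdot 234 = 66924$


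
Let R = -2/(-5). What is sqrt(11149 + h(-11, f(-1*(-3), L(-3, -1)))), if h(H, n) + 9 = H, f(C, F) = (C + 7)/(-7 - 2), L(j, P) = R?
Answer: sqrt(11129) ≈ 105.49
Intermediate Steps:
R = 2/5 (R = -2*(-1/5) = 2/5 ≈ 0.40000)
L(j, P) = 2/5
f(C, F) = -7/9 - C/9 (f(C, F) = (7 + C)/(-9) = (7 + C)*(-1/9) = -7/9 - C/9)
h(H, n) = -9 + H
sqrt(11149 + h(-11, f(-1*(-3), L(-3, -1)))) = sqrt(11149 + (-9 - 11)) = sqrt(11149 - 20) = sqrt(11129)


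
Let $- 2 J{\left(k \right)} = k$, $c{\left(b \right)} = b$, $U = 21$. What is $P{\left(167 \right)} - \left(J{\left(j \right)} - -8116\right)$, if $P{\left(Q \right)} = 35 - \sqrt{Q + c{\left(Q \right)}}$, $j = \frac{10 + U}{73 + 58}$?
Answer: $- \frac{2117191}{262} - \sqrt{334} \approx -8099.2$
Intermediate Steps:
$j = \frac{31}{131}$ ($j = \frac{10 + 21}{73 + 58} = \frac{31}{131} \approx 0.23664$)
$P{\left(Q \right)} = 35 - \sqrt{2} \sqrt{Q}$ ($P{\left(Q \right)} = 35 - \sqrt{Q + Q} = 35 - \sqrt{2 Q} = 35 - \sqrt{2} \sqrt{Q}$)
$J{\left(k \right)} = - \frac{k}{2}$
$P{\left(167 \right)} - \left(J{\left(j \right)} - -8116\right) = \left(35 - \sqrt{2} \sqrt{167}\right) - \left(\left(- \frac{1}{2}\right) \frac{31}{131} - -8116\right) = \left(35 - \sqrt{334}\right) - \left(- \frac{31}{262} + 8116\right) = \left(35 - \sqrt{334}\right) - \frac{2126361}{262} = - \frac{2117191}{262} - \sqrt{334}$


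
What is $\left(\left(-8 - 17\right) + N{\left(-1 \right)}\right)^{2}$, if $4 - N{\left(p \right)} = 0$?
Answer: $441$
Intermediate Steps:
$N{\left(p \right)} = 4$ ($N{\left(p \right)} = 4 - 0 = 4 + 0 = 4$)
$\left(\left(-8 - 17\right) + N{\left(-1 \right)}\right)^{2} = \left(\left(-8 - 17\right) + 4\right)^{2} = \left(-25 + 4\right)^{2} = \left(-21\right)^{2} = 441$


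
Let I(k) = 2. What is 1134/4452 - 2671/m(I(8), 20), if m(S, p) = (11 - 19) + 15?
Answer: -282937/742 ≈ -381.32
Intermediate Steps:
m(S, p) = 7 (m(S, p) = -8 + 15 = 7)
1134/4452 - 2671/m(I(8), 20) = 1134/4452 - 2671/7 = 1134*(1/4452) - 2671*⅐ = 27/106 - 2671/7 = -282937/742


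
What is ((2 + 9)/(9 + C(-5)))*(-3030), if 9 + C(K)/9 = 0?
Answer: 5555/12 ≈ 462.92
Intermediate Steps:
C(K) = -81 (C(K) = -81 + 9*0 = -81 + 0 = -81)
((2 + 9)/(9 + C(-5)))*(-3030) = ((2 + 9)/(9 - 81))*(-3030) = (11/(-72))*(-3030) = (11*(-1/72))*(-3030) = -11/72*(-3030) = 5555/12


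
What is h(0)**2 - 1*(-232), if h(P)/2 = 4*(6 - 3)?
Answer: 808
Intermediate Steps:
h(P) = 24 (h(P) = 2*(4*(6 - 3)) = 2*(4*3) = 2*12 = 24)
h(0)**2 - 1*(-232) = 24**2 - 1*(-232) = 576 + 232 = 808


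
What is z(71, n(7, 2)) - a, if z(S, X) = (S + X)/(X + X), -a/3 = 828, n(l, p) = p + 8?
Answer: 49761/20 ≈ 2488.1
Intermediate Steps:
n(l, p) = 8 + p
a = -2484 (a = -3*828 = -2484)
z(S, X) = (S + X)/(2*X) (z(S, X) = (S + X)/((2*X)) = (S + X)*(1/(2*X)) = (S + X)/(2*X))
z(71, n(7, 2)) - a = (71 + (8 + 2))/(2*(8 + 2)) - 1*(-2484) = (½)*(71 + 10)/10 + 2484 = (½)*(⅒)*81 + 2484 = 81/20 + 2484 = 49761/20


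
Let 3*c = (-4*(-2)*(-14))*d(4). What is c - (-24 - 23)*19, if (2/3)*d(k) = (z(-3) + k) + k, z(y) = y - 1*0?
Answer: 613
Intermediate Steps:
z(y) = y (z(y) = y + 0 = y)
d(k) = -9/2 + 3*k (d(k) = 3*((-3 + k) + k)/2 = 3*(-3 + 2*k)/2 = -9/2 + 3*k)
c = -280 (c = ((-4*(-2)*(-14))*(-9/2 + 3*4))/3 = ((8*(-14))*(-9/2 + 12))/3 = (-112*15/2)/3 = (⅓)*(-840) = -280)
c - (-24 - 23)*19 = -280 - (-24 - 23)*19 = -280 - (-47)*19 = -280 - 1*(-893) = -280 + 893 = 613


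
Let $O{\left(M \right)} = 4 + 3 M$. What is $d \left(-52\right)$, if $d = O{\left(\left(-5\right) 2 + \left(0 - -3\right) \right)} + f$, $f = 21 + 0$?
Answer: $-208$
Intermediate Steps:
$f = 21$
$d = 4$ ($d = \left(4 + 3 \left(\left(-5\right) 2 + \left(0 - -3\right)\right)\right) + 21 = \left(4 + 3 \left(-10 + \left(0 + 3\right)\right)\right) + 21 = \left(4 + 3 \left(-10 + 3\right)\right) + 21 = \left(4 + 3 \left(-7\right)\right) + 21 = \left(4 - 21\right) + 21 = -17 + 21 = 4$)
$d \left(-52\right) = 4 \left(-52\right) = -208$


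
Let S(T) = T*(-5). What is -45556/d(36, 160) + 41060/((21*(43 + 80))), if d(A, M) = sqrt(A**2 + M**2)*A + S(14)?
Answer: 60936446/7534611 ≈ 8.0875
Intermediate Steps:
S(T) = -5*T
d(A, M) = -70 + A*sqrt(A**2 + M**2) (d(A, M) = sqrt(A**2 + M**2)*A - 5*14 = A*sqrt(A**2 + M**2) - 70 = -70 + A*sqrt(A**2 + M**2))
-45556/d(36, 160) + 41060/((21*(43 + 80))) = -45556/(-70 + 36*sqrt(36**2 + 160**2)) + 41060/((21*(43 + 80))) = -45556/(-70 + 36*sqrt(1296 + 25600)) + 41060/((21*123)) = -45556/(-70 + 36*sqrt(26896)) + 41060/2583 = -45556/(-70 + 36*164) + 41060*(1/2583) = -45556/(-70 + 5904) + 41060/2583 = -45556/5834 + 41060/2583 = -45556*1/5834 + 41060/2583 = -22778/2917 + 41060/2583 = 60936446/7534611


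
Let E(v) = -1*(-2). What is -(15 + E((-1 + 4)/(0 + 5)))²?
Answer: -289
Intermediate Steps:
E(v) = 2
-(15 + E((-1 + 4)/(0 + 5)))² = -(15 + 2)² = -1*17² = -1*289 = -289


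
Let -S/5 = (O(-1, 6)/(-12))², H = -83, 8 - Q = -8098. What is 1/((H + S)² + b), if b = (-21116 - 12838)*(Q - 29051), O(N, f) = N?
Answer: 20736/14746892135929 ≈ 1.4061e-9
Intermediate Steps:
Q = 8106 (Q = 8 - 1*(-8098) = 8 + 8098 = 8106)
b = 711166530 (b = (-21116 - 12838)*(8106 - 29051) = -33954*(-20945) = 711166530)
S = -5/144 (S = -5*(-1/(-12))² = -5*(-1*(-1/12))² = -5*(1/12)² = -5*1/144 = -5/144 ≈ -0.034722)
1/((H + S)² + b) = 1/((-83 - 5/144)² + 711166530) = 1/((-11957/144)² + 711166530) = 1/(142969849/20736 + 711166530) = 1/(14746892135929/20736) = 20736/14746892135929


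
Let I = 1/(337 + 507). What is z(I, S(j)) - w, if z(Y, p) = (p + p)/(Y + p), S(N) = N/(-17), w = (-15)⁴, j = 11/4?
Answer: -58317679/1152 ≈ -50623.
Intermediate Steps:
j = 11/4 (j = 11*(¼) = 11/4 ≈ 2.7500)
w = 50625
S(N) = -N/17 (S(N) = N*(-1/17) = -N/17)
I = 1/844 ≈ 0.0011848
z(Y, p) = 2*p/(Y + p) (z(Y, p) = (2*p)/(Y + p) = 2*p/(Y + p))
z(I, S(j)) - w = 2*(-1/17*11/4)/(1/844 - 1/17*11/4) - 1*50625 = 2*(-11/68)/(1/844 - 11/68) - 50625 = 2*(-11/68)/(-576/3587) - 50625 = 2*(-11/68)*(-3587/576) - 50625 = 2321/1152 - 50625 = -58317679/1152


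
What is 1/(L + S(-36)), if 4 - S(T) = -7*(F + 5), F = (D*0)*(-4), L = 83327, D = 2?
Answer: 1/83366 ≈ 1.1995e-5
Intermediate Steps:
F = 0 (F = (2*0)*(-4) = 0*(-4) = 0)
S(T) = 39 (S(T) = 4 - (-7)*(0 + 5) = 4 - (-7)*5 = 4 - 1*(-35) = 4 + 35 = 39)
1/(L + S(-36)) = 1/(83327 + 39) = 1/83366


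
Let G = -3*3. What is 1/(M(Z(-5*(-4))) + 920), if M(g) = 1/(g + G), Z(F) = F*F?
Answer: 391/359721 ≈ 0.0010870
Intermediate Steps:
Z(F) = F²
G = -9
M(g) = 1/(-9 + g) (M(g) = 1/(g - 9) = 1/(-9 + g))
1/(M(Z(-5*(-4))) + 920) = 1/(1/(-9 + (-5*(-4))²) + 920) = 1/(1/(-9 + 20²) + 920) = 1/(1/(-9 + 400) + 920) = 1/(1/391 + 920) = 1/(359721/391) = 391/359721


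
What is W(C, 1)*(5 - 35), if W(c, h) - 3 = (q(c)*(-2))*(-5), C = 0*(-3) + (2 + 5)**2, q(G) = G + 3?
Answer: -15690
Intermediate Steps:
q(G) = 3 + G
C = 49 (C = 0 + 7**2 = 0 + 49 = 49)
W(c, h) = 33 + 10*c (W(c, h) = 3 + ((3 + c)*(-2))*(-5) = 3 + (-6 - 2*c)*(-5) = 3 + (30 + 10*c) = 33 + 10*c)
W(C, 1)*(5 - 35) = (33 + 10*49)*(5 - 35) = (33 + 490)*(-30) = 523*(-30) = -15690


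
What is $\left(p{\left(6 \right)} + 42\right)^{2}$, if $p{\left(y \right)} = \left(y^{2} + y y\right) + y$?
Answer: $14400$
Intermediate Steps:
$p{\left(y \right)} = y + 2 y^{2}$ ($p{\left(y \right)} = \left(y^{2} + y^{2}\right) + y = 2 y^{2} + y = y + 2 y^{2}$)
$\left(p{\left(6 \right)} + 42\right)^{2} = \left(6 \left(1 + 2 \cdot 6\right) + 42\right)^{2} = \left(6 \left(1 + 12\right) + 42\right)^{2} = \left(6 \cdot 13 + 42\right)^{2} = \left(78 + 42\right)^{2} = 120^{2} = 14400$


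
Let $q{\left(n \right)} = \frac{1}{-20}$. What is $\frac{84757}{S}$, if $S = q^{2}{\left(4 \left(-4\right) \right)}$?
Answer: $33902800$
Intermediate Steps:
$q{\left(n \right)} = - \frac{1}{20}$
$S = \frac{1}{400}$ ($S = \left(- \frac{1}{20}\right)^{2} = \frac{1}{400} \approx 0.0025$)
$\frac{84757}{S} = 84757 \frac{1}{\frac{1}{400}} = 84757 \cdot 400 = 33902800$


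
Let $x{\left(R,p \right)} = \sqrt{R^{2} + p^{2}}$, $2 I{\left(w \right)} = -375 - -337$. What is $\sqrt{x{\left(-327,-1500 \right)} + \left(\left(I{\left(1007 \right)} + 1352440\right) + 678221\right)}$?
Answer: $\sqrt{2030642 + 3 \sqrt{261881}} \approx 1425.5$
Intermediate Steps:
$I{\left(w \right)} = -19$ ($I{\left(w \right)} = \frac{-375 - -337}{2} = \frac{-375 + 337}{2} = \frac{1}{2} \left(-38\right) = -19$)
$\sqrt{x{\left(-327,-1500 \right)} + \left(\left(I{\left(1007 \right)} + 1352440\right) + 678221\right)} = \sqrt{\sqrt{\left(-327\right)^{2} + \left(-1500\right)^{2}} + \left(\left(-19 + 1352440\right) + 678221\right)} = \sqrt{\sqrt{106929 + 2250000} + \left(1352421 + 678221\right)} = \sqrt{\sqrt{2356929} + 2030642} = \sqrt{3 \sqrt{261881} + 2030642} = \sqrt{2030642 + 3 \sqrt{261881}}$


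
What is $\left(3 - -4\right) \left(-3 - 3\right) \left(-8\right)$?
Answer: $336$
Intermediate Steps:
$\left(3 - -4\right) \left(-3 - 3\right) \left(-8\right) = \left(3 + 4\right) \left(-3 - 3\right) \left(-8\right) = 7 \left(-6\right) \left(-8\right) = \left(-42\right) \left(-8\right) = 336$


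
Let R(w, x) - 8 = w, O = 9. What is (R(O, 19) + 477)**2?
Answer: 244036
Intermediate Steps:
R(w, x) = 8 + w
(R(O, 19) + 477)**2 = ((8 + 9) + 477)**2 = (17 + 477)**2 = 494**2 = 244036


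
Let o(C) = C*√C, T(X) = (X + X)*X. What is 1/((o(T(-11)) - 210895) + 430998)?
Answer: 220103/48431158121 - 2662*√2/48431158121 ≈ 4.4669e-6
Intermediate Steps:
T(X) = 2*X² (T(X) = (2*X)*X = 2*X²)
o(C) = C^(3/2)
1/((o(T(-11)) - 210895) + 430998) = 1/(((2*(-11)²)^(3/2) - 210895) + 430998) = 1/(((2*121)^(3/2) - 210895) + 430998) = 1/((242^(3/2) - 210895) + 430998) = 1/((2662*√2 - 210895) + 430998) = 1/((-210895 + 2662*√2) + 430998) = 1/(220103 + 2662*√2)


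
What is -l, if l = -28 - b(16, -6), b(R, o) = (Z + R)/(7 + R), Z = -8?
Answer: 652/23 ≈ 28.348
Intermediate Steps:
b(R, o) = (-8 + R)/(7 + R)
l = -652/23 (l = -28 - (-8 + 16)/(7 + 16) = -28 - 8/23 = -652/23 ≈ -28.348)
-l = -1*(-652/23) = 652/23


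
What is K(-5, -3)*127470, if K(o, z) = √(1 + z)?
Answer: 127470*I*√2 ≈ 1.8027e+5*I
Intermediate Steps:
K(-5, -3)*127470 = √(1 - 3)*127470 = √(-2)*127470 = (I*√2)*127470 = 127470*I*√2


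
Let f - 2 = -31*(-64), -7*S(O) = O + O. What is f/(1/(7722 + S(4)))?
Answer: 107335356/7 ≈ 1.5334e+7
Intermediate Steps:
S(O) = -2*O/7 (S(O) = -(O + O)/7 = -2*O/7)
f = 1986 (f = 2 - 31*(-64) = 2 + 1984 = 1986)
f/(1/(7722 + S(4))) = 1986/(1/(7722 - 2/7*4)) = 1986/(1/(7722 - 8/7)) = 1986/(1/(54046/7)) = 1986/(7/54046) = 1986*(54046/7) = 107335356/7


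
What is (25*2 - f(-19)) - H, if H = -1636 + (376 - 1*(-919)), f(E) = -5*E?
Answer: 296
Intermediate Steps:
H = -341 (H = -1636 + (376 + 919) = -1636 + 1295 = -341)
(25*2 - f(-19)) - H = (25*2 - (-5)*(-19)) - 1*(-341) = (50 - 1*95) + 341 = (50 - 95) + 341 = -45 + 341 = 296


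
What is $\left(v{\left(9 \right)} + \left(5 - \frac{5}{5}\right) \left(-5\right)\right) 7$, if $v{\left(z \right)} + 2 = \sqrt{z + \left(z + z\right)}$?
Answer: $-154 + 21 \sqrt{3} \approx -117.63$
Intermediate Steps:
$v{\left(z \right)} = -2 + \sqrt{3} \sqrt{z}$ ($v{\left(z \right)} = -2 + \sqrt{z + \left(z + z\right)} = -2 + \sqrt{z + 2 z} = -2 + \sqrt{3 z} = -2 + \sqrt{3} \sqrt{z}$)
$\left(v{\left(9 \right)} + \left(5 - \frac{5}{5}\right) \left(-5\right)\right) 7 = \left(\left(-2 + \sqrt{3} \sqrt{9}\right) + \left(5 - \frac{5}{5}\right) \left(-5\right)\right) 7 = \left(\left(-2 + \sqrt{3} \cdot 3\right) + \left(5 - 1\right) \left(-5\right)\right) 7 = \left(\left(-2 + 3 \sqrt{3}\right) + \left(5 - 1\right) \left(-5\right)\right) 7 = \left(\left(-2 + 3 \sqrt{3}\right) + 4 \left(-5\right)\right) 7 = \left(\left(-2 + 3 \sqrt{3}\right) - 20\right) 7 = \left(-22 + 3 \sqrt{3}\right) 7 = -154 + 21 \sqrt{3}$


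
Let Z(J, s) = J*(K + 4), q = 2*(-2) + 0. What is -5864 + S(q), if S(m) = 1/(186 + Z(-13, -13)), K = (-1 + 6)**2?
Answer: -1120025/191 ≈ -5864.0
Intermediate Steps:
K = 25 (K = 5**2 = 25)
q = -4 (q = -4 + 0 = -4)
Z(J, s) = 29*J (Z(J, s) = J*(25 + 4) = J*29 = 29*J)
S(m) = -1/191 (S(m) = 1/(186 + 29*(-13)) = 1/(186 - 377) = 1/(-191) = -1/191)
-5864 + S(q) = -5864 - 1/191 = -1120025/191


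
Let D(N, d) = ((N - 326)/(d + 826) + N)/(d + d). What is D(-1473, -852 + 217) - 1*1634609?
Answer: -198253410994/121285 ≈ -1.6346e+6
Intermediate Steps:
D(N, d) = (N + (-326 + N)/(826 + d))/(2*d) (D(N, d) = ((-326 + N)/(826 + d) + N)/((2*d)) = ((-326 + N)/(826 + d) + N)*(1/(2*d)) = (N + (-326 + N)/(826 + d))*(1/(2*d)) = (N + (-326 + N)/(826 + d))/(2*d))
D(-1473, -852 + 217) - 1*1634609 = (-326 + 827*(-1473) - 1473*(-852 + 217))/(2*(-852 + 217)*(826 + (-852 + 217))) - 1*1634609 = (½)*(-326 - 1218171 - 1473*(-635))/(-635*(826 - 635)) - 1634609 = (½)*(-1/635)*(-326 - 1218171 + 935355)/191 - 1634609 = (½)*(-1/635)*(1/191)*(-283142) - 1634609 = 141571/121285 - 1634609 = -198253410994/121285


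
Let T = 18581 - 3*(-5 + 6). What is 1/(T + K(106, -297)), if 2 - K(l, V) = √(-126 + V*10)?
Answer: 4645/86304874 + 3*I*√86/172609748 ≈ 5.3821e-5 + 1.6118e-7*I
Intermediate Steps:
K(l, V) = 2 - √(-126 + 10*V) (K(l, V) = 2 - √(-126 + V*10) = 2 - √(-126 + 10*V))
T = 18578 (T = 18581 - 3*1 = 18581 - 3 = 18578)
1/(T + K(106, -297)) = 1/(18578 + (2 - √(-126 + 10*(-297)))) = 1/(18578 + (2 - √(-126 - 2970))) = 1/(18578 + (2 - √(-3096))) = 1/(18578 + (2 - 6*I*√86)) = 1/(18580 - 6*I*√86)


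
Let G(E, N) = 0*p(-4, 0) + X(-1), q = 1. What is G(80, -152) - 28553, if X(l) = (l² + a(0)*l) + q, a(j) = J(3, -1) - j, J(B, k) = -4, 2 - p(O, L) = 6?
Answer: -28547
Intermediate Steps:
p(O, L) = -4 (p(O, L) = 2 - 1*6 = 2 - 6 = -4)
a(j) = -4 - j
X(l) = 1 + l² - 4*l (X(l) = (l² + (-4 - 1*0)*l) + 1 = (l² + (-4 + 0)*l) + 1 = (l² - 4*l) + 1 = 1 + l² - 4*l)
G(E, N) = 6 (G(E, N) = 0*(-4) + (1 + (-1)² - 4*(-1)) = 0 + (1 + 1 + 4) = 0 + 6 = 6)
G(80, -152) - 28553 = 6 - 28553 = -28547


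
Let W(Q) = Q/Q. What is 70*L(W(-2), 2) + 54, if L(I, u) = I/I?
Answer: 124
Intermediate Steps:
W(Q) = 1
L(I, u) = 1
70*L(W(-2), 2) + 54 = 70*1 + 54 = 70 + 54 = 124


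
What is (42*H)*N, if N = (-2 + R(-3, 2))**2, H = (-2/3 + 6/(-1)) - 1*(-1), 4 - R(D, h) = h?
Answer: 0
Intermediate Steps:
R(D, h) = 4 - h
H = -17/3 (H = (-2*1/3 + 6*(-1)) + 1 = (-2/3 - 6) + 1 = -20/3 + 1 = -17/3 ≈ -5.6667)
N = 0 (N = (-2 + (4 - 1*2))**2 = (-2 + (4 - 2))**2 = (-2 + 2)**2 = 0**2 = 0)
(42*H)*N = (42*(-17/3))*0 = -238*0 = 0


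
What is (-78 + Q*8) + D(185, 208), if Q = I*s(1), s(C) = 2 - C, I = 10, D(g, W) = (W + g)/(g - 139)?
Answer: 485/46 ≈ 10.543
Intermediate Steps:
D(g, W) = (W + g)/(-139 + g)
Q = 10 (Q = 10*(2 - 1*1) = 10*(2 - 1) = 10*1 = 10)
(-78 + Q*8) + D(185, 208) = (-78 + 10*8) + (208 + 185)/(-139 + 185) = (-78 + 80) + 393/46 = 2 + (1/46)*393 = 2 + 393/46 = 485/46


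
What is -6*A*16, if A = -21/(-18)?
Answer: -112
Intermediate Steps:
A = 7/6 (A = -21*(-1/18) = 7/6 ≈ 1.1667)
-6*A*16 = -6*7/6*16 = -7*16 = -112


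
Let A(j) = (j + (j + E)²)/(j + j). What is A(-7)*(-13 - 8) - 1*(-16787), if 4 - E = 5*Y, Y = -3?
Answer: 33985/2 ≈ 16993.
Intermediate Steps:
E = 19 (E = 4 - 5*(-3) = 4 - 1*(-15) = 4 + 15 = 19)
A(j) = (j + (19 + j)²)/(2*j) (A(j) = (j + (j + 19)²)/(j + j) = (j + (19 + j)²)/((2*j)) = (j + (19 + j)²)*(1/(2*j)) = (j + (19 + j)²)/(2*j))
A(-7)*(-13 - 8) - 1*(-16787) = ((½)*(-7 + (19 - 7)²)/(-7))*(-13 - 8) - 1*(-16787) = ((½)*(-⅐)*(-7 + 12²))*(-21) + 16787 = ((½)*(-⅐)*(-7 + 144))*(-21) + 16787 = ((½)*(-⅐)*137)*(-21) + 16787 = -137/14*(-21) + 16787 = 411/2 + 16787 = 33985/2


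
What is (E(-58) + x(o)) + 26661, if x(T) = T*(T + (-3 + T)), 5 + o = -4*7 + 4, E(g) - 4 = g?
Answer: 28376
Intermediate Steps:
E(g) = 4 + g
o = -29 (o = -5 + (-4*7 + 4) = -5 + (-28 + 4) = -5 - 24 = -29)
x(T) = T*(-3 + 2*T)
(E(-58) + x(o)) + 26661 = ((4 - 58) - 29*(-3 + 2*(-29))) + 26661 = (-54 - 29*(-3 - 58)) + 26661 = (-54 - 29*(-61)) + 26661 = (-54 + 1769) + 26661 = 1715 + 26661 = 28376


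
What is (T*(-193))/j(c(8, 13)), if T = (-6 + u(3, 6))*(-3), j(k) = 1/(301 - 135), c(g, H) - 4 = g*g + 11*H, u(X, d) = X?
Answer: -288342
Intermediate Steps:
c(g, H) = 4 + g² + 11*H (c(g, H) = 4 + (g*g + 11*H) = 4 + (g² + 11*H) = 4 + g² + 11*H)
j(k) = 1/166
T = 9 (T = (-6 + 3)*(-3) = -3*(-3) = 9)
(T*(-193))/j(c(8, 13)) = (9*(-193))/(1/166) = -1737*166 = -288342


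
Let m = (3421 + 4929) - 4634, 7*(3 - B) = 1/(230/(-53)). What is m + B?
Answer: 5987643/1610 ≈ 3719.0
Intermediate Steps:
B = 4883/1610 (B = 3 - 1/(7*(230/(-53))) = 3 - 1/(7*(230*(-1/53))) = 3 - 1/(7*(-230/53)) = 3 - ⅐*(-53/230) = 3 + 53/1610 = 4883/1610 ≈ 3.0329)
m = 3716 (m = 8350 - 4634 = 3716)
m + B = 3716 + 4883/1610 = 5987643/1610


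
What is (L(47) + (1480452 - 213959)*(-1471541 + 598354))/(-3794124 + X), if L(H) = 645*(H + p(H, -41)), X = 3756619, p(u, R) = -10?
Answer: 1105885199326/37505 ≈ 2.9486e+7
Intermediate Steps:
L(H) = -6450 + 645*H (L(H) = 645*(H - 10) = 645*(-10 + H) = -6450 + 645*H)
(L(47) + (1480452 - 213959)*(-1471541 + 598354))/(-3794124 + X) = ((-6450 + 645*47) + (1480452 - 213959)*(-1471541 + 598354))/(-3794124 + 3756619) = ((-6450 + 30315) + 1266493*(-873187))/(-37505) = (23865 - 1105885223191)*(-1/37505) = -1105885199326*(-1/37505) = 1105885199326/37505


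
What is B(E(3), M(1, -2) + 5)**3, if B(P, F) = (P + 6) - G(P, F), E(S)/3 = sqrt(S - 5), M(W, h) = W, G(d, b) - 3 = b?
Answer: 135 + 27*I*sqrt(2) ≈ 135.0 + 38.184*I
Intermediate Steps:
G(d, b) = 3 + b
E(S) = 3*sqrt(-5 + S) (E(S) = 3*sqrt(S - 5) = 3*sqrt(-5 + S))
B(P, F) = 3 + P - F (B(P, F) = (P + 6) - (3 + F) = (6 + P) + (-3 - F) = 3 + P - F)
B(E(3), M(1, -2) + 5)**3 = (3 + 3*sqrt(-5 + 3) - (1 + 5))**3 = (3 + 3*sqrt(-2) - 1*6)**3 = (3 + 3*(I*sqrt(2)) - 6)**3 = (3 + 3*I*sqrt(2) - 6)**3 = (-3 + 3*I*sqrt(2))**3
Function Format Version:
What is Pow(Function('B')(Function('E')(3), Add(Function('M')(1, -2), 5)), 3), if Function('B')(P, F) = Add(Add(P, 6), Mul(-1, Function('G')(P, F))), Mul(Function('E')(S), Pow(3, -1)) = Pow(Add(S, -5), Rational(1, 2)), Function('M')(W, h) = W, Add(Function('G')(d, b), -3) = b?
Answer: Add(135, Mul(27, I, Pow(2, Rational(1, 2)))) ≈ Add(135.00, Mul(38.184, I))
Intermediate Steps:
Function('G')(d, b) = Add(3, b)
Function('E')(S) = Mul(3, Pow(Add(-5, S), Rational(1, 2))) (Function('E')(S) = Mul(3, Pow(Add(S, -5), Rational(1, 2))) = Mul(3, Pow(Add(-5, S), Rational(1, 2))))
Function('B')(P, F) = Add(3, P, Mul(-1, F)) (Function('B')(P, F) = Add(Add(P, 6), Mul(-1, Add(3, F))) = Add(Add(6, P), Add(-3, Mul(-1, F))) = Add(3, P, Mul(-1, F)))
Pow(Function('B')(Function('E')(3), Add(Function('M')(1, -2), 5)), 3) = Pow(Add(3, Mul(3, Pow(Add(-5, 3), Rational(1, 2))), Mul(-1, Add(1, 5))), 3) = Pow(Add(3, Mul(3, Pow(-2, Rational(1, 2))), Mul(-1, 6)), 3) = Pow(Add(3, Mul(3, Mul(I, Pow(2, Rational(1, 2)))), -6), 3) = Pow(Add(3, Mul(3, I, Pow(2, Rational(1, 2))), -6), 3) = Pow(Add(-3, Mul(3, I, Pow(2, Rational(1, 2)))), 3)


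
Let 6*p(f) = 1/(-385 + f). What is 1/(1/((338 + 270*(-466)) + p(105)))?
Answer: -210809761/1680 ≈ -1.2548e+5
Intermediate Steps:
p(f) = 1/(6*(-385 + f))
1/(1/((338 + 270*(-466)) + p(105))) = 1/(1/((338 + 270*(-466)) + 1/(6*(-385 + 105)))) = 1/(1/((338 - 125820) + (1/6)/(-280))) = 1/(1/(-125482 + (1/6)*(-1/280))) = 1/(1/(-125482 - 1/1680)) = 1/(1/(-210809761/1680)) = 1/(-1680/210809761) = -210809761/1680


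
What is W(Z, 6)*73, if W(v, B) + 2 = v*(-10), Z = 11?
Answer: -8176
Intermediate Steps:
W(v, B) = -2 - 10*v (W(v, B) = -2 + v*(-10) = -2 - 10*v)
W(Z, 6)*73 = (-2 - 10*11)*73 = (-2 - 110)*73 = -112*73 = -8176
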